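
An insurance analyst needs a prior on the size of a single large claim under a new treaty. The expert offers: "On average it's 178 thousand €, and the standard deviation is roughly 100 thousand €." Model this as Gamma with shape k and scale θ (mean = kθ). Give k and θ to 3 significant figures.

k ≈ 3.17, θ ≈ 56.2

For Gamma(k, scale θ): mean = kθ, variance = kθ², so CV = 1/√k.
CV = SD/mean = 100/178 = 0.5618, hence k = 1/CV² = 3.17.
Then θ = mean/k = 178/3.17 = 56.2.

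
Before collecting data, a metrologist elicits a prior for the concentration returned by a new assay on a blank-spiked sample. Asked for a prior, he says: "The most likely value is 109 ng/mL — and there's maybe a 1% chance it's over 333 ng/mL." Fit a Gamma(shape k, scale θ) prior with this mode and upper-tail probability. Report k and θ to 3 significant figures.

k ≈ 4.59, θ ≈ 30.3

Gamma(k,θ) with k>1 has mode (k−1)θ, so θ = 109/(k−1).
Need P(X < 333) = 0.99 with θ tied to k this way. Start at k = 2, θ = 109: P(X<333) ≈ 0.809.
Too low — raise k to concentrate. Iterating converges to k ≈ 4.59.
Then θ = 109/(4.59−1) ≈ 30.3.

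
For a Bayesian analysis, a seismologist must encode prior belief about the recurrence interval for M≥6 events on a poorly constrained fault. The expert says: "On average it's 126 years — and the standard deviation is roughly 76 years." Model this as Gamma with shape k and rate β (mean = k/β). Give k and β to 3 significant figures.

k ≈ 2.75, β ≈ 0.0218

For Gamma(k, rate β): mean = k/β, variance = k/β², so CV = 1/√k.
CV = SD/mean = 76/126 = 0.6032, hence k = 1/CV² = 2.75.
Then β = k/mean = 2.75/126 = 0.0218.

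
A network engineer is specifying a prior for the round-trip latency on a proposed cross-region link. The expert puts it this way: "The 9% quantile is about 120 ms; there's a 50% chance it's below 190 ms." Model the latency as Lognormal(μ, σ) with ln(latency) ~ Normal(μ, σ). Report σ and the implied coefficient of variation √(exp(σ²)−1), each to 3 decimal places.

σ ≈ 0.343, CV ≈ 0.353

If T ~ Lognormal(μ,σ) then ln T ~ Normal(μ,σ), so the p-quantile of ln T is μ + z_p·σ.
ln(120) = 4.787 and ln(190) = 5.247; z_{0.09} = -1.341, z_{0.5} = 0.
σ = (5.247 − 4.787)/(0 − (-1.341)) = 0.343.
μ = 4.787 − (-1.341)·0.343 = 5.247.
CV = √(exp(σ²)−1) = √(exp(0.1175)−1) = 0.353.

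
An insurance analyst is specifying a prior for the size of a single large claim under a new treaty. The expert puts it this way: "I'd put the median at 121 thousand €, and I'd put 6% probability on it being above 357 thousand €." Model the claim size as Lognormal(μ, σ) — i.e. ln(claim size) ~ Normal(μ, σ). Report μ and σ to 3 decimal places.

μ ≈ 4.796, σ ≈ 0.696

If T ~ Lognormal(μ,σ) then ln T ~ Normal(μ,σ), so the p-quantile of ln T is μ + z_p·σ.
ln(121) = 4.796 and ln(357) = 5.878; z_{0.5} = 0, z_{0.94} = 1.555.
σ = (5.878 − 4.796)/(1.555 − (0)) = 0.696.
μ = 4.796 − (0)·0.696 = 4.796.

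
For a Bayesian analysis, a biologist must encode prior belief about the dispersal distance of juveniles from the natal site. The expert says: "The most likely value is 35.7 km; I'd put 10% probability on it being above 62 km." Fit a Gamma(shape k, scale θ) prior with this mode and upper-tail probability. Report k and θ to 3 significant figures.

k ≈ 7.23, θ ≈ 5.73

Gamma(k,θ) with k>1 has mode (k−1)θ, so θ = 35.7/(k−1).
Need P(X < 62) = 0.9 with θ tied to k this way. Start at k = 2, θ = 35.7: P(X<62) ≈ 0.518.
Too low — raise k to concentrate. Iterating converges to k ≈ 7.23.
Then θ = 35.7/(7.23−1) ≈ 5.73.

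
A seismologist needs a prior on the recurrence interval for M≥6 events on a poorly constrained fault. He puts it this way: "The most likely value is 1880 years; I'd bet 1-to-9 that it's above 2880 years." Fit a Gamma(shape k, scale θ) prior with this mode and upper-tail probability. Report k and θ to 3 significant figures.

Gamma(k,θ) with k>1 has mode (k−1)θ, so θ = 1880/(k−1).
Need P(X < 2880) = 0.9 with θ tied to k this way. Start at k = 2, θ = 1880: P(X<2880) ≈ 0.453.
Too low — raise k to concentrate. Iterating converges to k ≈ 11.3.
Then θ = 1880/(11.3−1) ≈ 183.

k ≈ 11.3, θ ≈ 183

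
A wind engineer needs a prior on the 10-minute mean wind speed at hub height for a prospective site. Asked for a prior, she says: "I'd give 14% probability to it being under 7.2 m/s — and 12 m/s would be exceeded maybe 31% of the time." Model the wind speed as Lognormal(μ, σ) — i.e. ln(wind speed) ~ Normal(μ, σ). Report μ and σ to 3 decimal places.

μ ≈ 2.324, σ ≈ 0.324

If T ~ Lognormal(μ,σ) then ln T ~ Normal(μ,σ), so the p-quantile of ln T is μ + z_p·σ.
ln(7.2) = 1.974 and ln(12) = 2.485; z_{0.14} = -1.08, z_{0.69} = 0.4959.
σ = (2.485 − 1.974)/(0.4959 − (-1.08)) = 0.324.
μ = 1.974 − (-1.08)·0.324 = 2.324.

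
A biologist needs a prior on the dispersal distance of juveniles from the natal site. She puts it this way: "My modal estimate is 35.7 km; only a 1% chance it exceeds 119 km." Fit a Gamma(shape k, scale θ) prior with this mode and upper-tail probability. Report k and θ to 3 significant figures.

Gamma(k,θ) with k>1 has mode (k−1)θ, so θ = 35.7/(k−1).
Need P(X < 119) = 0.99 with θ tied to k this way. Start at k = 2, θ = 35.7: P(X<119) ≈ 0.845.
Too low — raise k to concentrate. Iterating converges to k ≈ 4.03.
Then θ = 35.7/(4.03−1) ≈ 11.8.

k ≈ 4.03, θ ≈ 11.8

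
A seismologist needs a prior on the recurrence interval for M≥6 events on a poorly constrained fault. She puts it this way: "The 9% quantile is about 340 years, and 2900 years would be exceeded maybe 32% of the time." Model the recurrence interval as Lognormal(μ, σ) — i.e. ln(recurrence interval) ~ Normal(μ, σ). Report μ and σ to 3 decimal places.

μ ≈ 7.418, σ ≈ 1.185

If T ~ Lognormal(μ,σ) then ln T ~ Normal(μ,σ), so the p-quantile of ln T is μ + z_p·σ.
ln(340) = 5.829 and ln(2900) = 7.972; z_{0.09} = -1.341, z_{0.68} = 0.4677.
σ = (7.972 − 5.829)/(0.4677 − (-1.341)) = 1.185.
μ = 5.829 − (-1.341)·1.185 = 7.418.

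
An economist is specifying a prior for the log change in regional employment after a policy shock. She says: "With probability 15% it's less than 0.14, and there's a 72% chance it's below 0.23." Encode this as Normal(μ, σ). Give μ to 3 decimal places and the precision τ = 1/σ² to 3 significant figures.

For Normal(μ,σ), the p-quantile is μ + z_p·σ. Here z_{0.15} = -1.036, z_{0.72} = 0.5828.
So 0.14 = μ − 1.036σ and 0.23 = μ + 0.5828σ.
Subtracting: σ = (0.23 − 0.14)/(0.5828 − (-1.036)) = 0.056.
Then μ = 0.14 − (-1.036)·0.056 = 0.198.
Precision τ = 1/σ² = 1/0.05558² = 324.

μ = 0.198, τ = 324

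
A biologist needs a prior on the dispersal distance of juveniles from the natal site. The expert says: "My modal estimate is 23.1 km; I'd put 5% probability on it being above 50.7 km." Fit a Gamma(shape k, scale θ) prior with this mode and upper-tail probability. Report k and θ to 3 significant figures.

Gamma(k,θ) with k>1 has mode (k−1)θ, so θ = 23.1/(k−1).
Need P(X < 50.7) = 0.95 with θ tied to k this way. Start at k = 2, θ = 23.1: P(X<50.7) ≈ 0.644.
Too low — raise k to concentrate. Iterating converges to k ≈ 5.45.
Then θ = 23.1/(5.45−1) ≈ 5.19.

k ≈ 5.45, θ ≈ 5.19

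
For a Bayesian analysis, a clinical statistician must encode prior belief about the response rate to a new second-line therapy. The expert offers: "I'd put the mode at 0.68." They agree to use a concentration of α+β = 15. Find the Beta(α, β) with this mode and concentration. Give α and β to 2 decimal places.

For α,β > 1 the Beta mode is (α−1)/(α+β−2). With α+β = 15, the mode is (α−1)/13.
Set (α−1)/13 = 0.68 → α = 1 + 0.68·13 = 9.84.
β = 15 − α = 5.16.

α = 9.84, β = 5.16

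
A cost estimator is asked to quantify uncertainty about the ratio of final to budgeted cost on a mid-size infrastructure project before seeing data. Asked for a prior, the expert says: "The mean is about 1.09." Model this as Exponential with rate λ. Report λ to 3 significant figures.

Exponential mean = 1/λ, so λ = 1/1.09 = 0.917.

λ ≈ 0.917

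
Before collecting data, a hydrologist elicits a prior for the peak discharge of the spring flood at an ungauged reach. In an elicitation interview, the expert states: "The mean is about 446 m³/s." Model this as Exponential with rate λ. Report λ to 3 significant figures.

λ ≈ 0.00224

Exponential mean = 1/λ, so λ = 1/446.0 = 0.00224.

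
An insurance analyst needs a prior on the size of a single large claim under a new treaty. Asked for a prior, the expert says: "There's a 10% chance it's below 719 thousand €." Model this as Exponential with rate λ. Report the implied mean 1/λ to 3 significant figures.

P(T < 719.0) = 1 − e^(−λ·719.0) = 0.1, so λ = −ln(1−0.1)/719.0 = −ln(0.9)/719.0 = 0.000147.
Mean = 1/λ = 6820 thousand €.

mean ≈ 6820 thousand €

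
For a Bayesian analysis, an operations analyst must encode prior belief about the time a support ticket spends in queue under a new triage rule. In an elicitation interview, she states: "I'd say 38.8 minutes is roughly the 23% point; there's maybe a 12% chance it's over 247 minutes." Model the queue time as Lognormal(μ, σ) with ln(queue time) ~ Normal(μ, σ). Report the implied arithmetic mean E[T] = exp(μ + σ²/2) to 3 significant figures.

E[T] ≈ 127 minutes

If T ~ Lognormal(μ,σ) then ln T ~ Normal(μ,σ), so the p-quantile of ln T is μ + z_p·σ.
ln(38.8) = 3.658 and ln(247) = 5.509; z_{0.23} = -0.7388, z_{0.88} = 1.175.
σ = (5.509 − 3.658)/(1.175 − (-0.7388)) = 0.967.
μ = 3.658 − (-0.7388)·0.967 = 4.373.
E[T] = exp(μ + σ²/2) = exp(4.373 + 0.4677) = 127 minutes.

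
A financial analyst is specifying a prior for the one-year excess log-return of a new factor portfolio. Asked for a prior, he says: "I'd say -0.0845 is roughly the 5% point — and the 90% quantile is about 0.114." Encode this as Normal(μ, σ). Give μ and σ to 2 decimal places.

μ = 0.03, σ = 0.07

The p-quantile of Normal(μ,σ) is μ + z_p·σ, with z_{0.05} = -1.645 and z_{0.9} = 1.282.
Eliminate σ: μ = (z₂·x₁ − z₁·x₂)/(z₂ − z₁) = (1.282·-0.0845 − (-1.645)·0.114)/2.926 = 0.03.
Then σ = (x₂ − x₁)/(z₂ − z₁) = (0.114 − -0.0845)/2.926 = 0.07.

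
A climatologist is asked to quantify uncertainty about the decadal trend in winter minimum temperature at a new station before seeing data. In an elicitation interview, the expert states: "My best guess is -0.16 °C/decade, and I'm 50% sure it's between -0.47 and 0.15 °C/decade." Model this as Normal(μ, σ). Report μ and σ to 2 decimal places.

μ = -0.16, σ = 0.46

A symmetric 50% interval runs μ ± z·σ with z = 0.6745.
Half-width = 0.31, so σ = 0.31/0.6745 = 0.46.
μ is the stated best guess, -0.16.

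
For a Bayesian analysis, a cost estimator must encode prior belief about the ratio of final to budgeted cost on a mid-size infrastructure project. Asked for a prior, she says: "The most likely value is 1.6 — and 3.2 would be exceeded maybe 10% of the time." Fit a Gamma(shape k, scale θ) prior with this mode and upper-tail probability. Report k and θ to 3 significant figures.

Gamma(k,θ) with k>1 has mode (k−1)θ, so θ = 1.6/(k−1).
Need P(X < 3.2) = 0.9 with θ tied to k this way. Start at k = 2, θ = 1.6: P(X<3.2) ≈ 0.594.
Too low — raise k to concentrate. Iterating converges to k ≈ 4.99.
Then θ = 1.6/(4.99−1) ≈ 0.401.

k ≈ 4.99, θ ≈ 0.401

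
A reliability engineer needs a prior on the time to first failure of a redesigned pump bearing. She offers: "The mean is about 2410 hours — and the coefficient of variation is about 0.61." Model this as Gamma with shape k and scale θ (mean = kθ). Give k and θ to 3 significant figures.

k ≈ 2.69, θ ≈ 897

For Gamma(k, scale θ): mean = kθ, variance = kθ², so CV = 1/√k.
CV = 0.61, hence k = 1/CV² = 2.69.
Then θ = mean/k = 2410/2.69 = 897.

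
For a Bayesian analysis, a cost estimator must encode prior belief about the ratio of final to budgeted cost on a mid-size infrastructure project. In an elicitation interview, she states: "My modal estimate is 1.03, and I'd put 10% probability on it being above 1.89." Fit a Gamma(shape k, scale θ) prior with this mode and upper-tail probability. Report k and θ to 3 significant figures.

Gamma(k,θ) with k>1 has mode (k−1)θ, so θ = 1.03/(k−1).
Need P(X < 1.89) = 0.9 with θ tied to k this way. Start at k = 2, θ = 1.03: P(X<1.89) ≈ 0.547.
Too low — raise k to concentrate. Iterating converges to k ≈ 6.18.
Then θ = 1.03/(6.18−1) ≈ 0.199.

k ≈ 6.18, θ ≈ 0.199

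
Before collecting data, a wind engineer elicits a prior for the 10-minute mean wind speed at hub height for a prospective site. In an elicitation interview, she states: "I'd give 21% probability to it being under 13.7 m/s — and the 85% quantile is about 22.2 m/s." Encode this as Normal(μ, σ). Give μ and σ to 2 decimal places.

The p-quantile of Normal(μ,σ) is μ + z_p·σ, with z_{0.21} = -0.8064 and z_{0.85} = 1.036.
Eliminate σ: μ = (z₂·x₁ − z₁·x₂)/(z₂ − z₁) = (1.036·13.7 − (-0.8064)·22.2)/1.843 = 17.42.
Then σ = (x₂ − x₁)/(z₂ − z₁) = (22.2 − 13.7)/1.843 = 4.61.

μ = 17.42, σ = 4.61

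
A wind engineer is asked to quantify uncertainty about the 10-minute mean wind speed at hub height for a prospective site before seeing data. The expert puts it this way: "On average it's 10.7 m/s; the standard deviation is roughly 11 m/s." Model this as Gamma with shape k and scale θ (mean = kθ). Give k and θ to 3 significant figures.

k ≈ 0.946, θ ≈ 11.3

For Gamma(k, scale θ): mean = kθ, variance = kθ², so CV = 1/√k.
CV = SD/mean = 11/10.7 = 1.028, hence k = 1/CV² = 0.946.
Then θ = mean/k = 10.7/0.946 = 11.3.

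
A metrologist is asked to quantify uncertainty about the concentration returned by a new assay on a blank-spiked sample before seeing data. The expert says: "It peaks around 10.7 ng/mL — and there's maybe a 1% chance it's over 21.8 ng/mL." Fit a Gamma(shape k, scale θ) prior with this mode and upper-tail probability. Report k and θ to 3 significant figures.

Gamma(k,θ) with k>1 has mode (k−1)θ, so θ = 10.7/(k−1).
Need P(X < 21.8) = 0.99 with θ tied to k this way. Start at k = 2, θ = 10.7: P(X<21.8) ≈ 0.604.
Too low — raise k to concentrate. Iterating converges to k ≈ 10.7.
Then θ = 10.7/(10.7−1) ≈ 1.11.

k ≈ 10.7, θ ≈ 1.11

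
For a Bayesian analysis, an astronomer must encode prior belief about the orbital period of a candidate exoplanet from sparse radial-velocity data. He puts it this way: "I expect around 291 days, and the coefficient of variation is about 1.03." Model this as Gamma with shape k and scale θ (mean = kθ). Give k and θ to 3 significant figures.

For Gamma(k, scale θ): mean = kθ, variance = kθ², so CV = 1/√k.
CV = 1.03, hence k = 1/CV² = 0.943.
Then θ = mean/k = 291/0.943 = 309.

k ≈ 0.943, θ ≈ 309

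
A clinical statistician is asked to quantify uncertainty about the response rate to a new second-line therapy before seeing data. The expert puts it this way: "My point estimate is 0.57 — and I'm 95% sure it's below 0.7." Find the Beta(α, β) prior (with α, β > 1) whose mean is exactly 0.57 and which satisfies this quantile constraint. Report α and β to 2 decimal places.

With mean 0.57 fixed, write α = 0.57s, β = 0.43s where s = α+β.
Need P(θ < 0.7) = 0.95 under Beta(0.57s, 0.43s). Normal approximation: (q−m)/√(m(1−m)/s) ≈ z_{0.95} = 1.64, so s ≈ 0.57·0.43·(1.64)²/(0.7−0.57)² = 39.2.
At s = 39.2: P(θ<0.7) ≈ 0.955. Adjusting to match 0.95 gives s ≈ 37.06.
So α = 0.57·37.06 ≈ 21.12, β = 0.43·37.06 ≈ 15.94.

α ≈ 21.12, β ≈ 15.94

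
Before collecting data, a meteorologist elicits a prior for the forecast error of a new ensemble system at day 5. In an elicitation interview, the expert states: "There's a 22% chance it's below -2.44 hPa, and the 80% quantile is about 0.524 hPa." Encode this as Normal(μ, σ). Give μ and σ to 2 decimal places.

μ = -1.02, σ = 1.84

The p-quantile of Normal(μ,σ) is μ + z_p·σ, with z_{0.22} = -0.7722 and z_{0.8} = 0.8416.
Eliminate σ: μ = (z₂·x₁ − z₁·x₂)/(z₂ − z₁) = (0.8416·-2.44 − (-0.7722)·0.524)/1.614 = -1.02.
Then σ = (x₂ − x₁)/(z₂ − z₁) = (0.524 − -2.44)/1.614 = 1.84.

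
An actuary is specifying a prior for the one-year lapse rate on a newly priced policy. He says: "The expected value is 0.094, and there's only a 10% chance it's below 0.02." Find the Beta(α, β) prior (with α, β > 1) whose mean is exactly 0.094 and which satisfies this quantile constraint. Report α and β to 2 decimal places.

With mean 0.094 fixed, write α = 0.094s, β = 0.906s where s = α+β.
Need P(θ < 0.02) = 0.1 under Beta(0.094s, 0.906s). Normal approximation: (q−m)/√(m(1−m)/s) ≈ z_{0.1} = -1.28, so s ≈ 0.094·0.906·(-1.28)²/(0.02−0.094)² = 25.5.
At s = 25.5: P(θ<0.02) ≈ 0.041. Adjusting to match 0.1 gives s ≈ 16.18.
So α = 0.094·16.18 ≈ 1.52, β = 0.906·16.18 ≈ 14.66.

α ≈ 1.52, β ≈ 14.66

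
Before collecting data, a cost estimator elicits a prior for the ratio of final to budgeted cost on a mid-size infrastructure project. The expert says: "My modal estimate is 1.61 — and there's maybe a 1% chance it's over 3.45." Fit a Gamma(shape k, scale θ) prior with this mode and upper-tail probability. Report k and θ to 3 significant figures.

Gamma(k,θ) with k>1 has mode (k−1)θ, so θ = 1.61/(k−1).
Need P(X < 3.45) = 0.99 with θ tied to k this way. Start at k = 2, θ = 1.61: P(X<3.45) ≈ 0.631.
Too low — raise k to concentrate. Iterating converges to k ≈ 9.34.
Then θ = 1.61/(9.34−1) ≈ 0.193.

k ≈ 9.34, θ ≈ 0.193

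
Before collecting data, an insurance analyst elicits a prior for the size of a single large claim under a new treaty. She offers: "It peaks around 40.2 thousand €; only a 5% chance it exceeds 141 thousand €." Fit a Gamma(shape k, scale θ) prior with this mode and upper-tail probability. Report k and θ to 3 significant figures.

Gamma(k,θ) with k>1 has mode (k−1)θ, so θ = 40.2/(k−1).
Need P(X < 141) = 0.95 with θ tied to k this way. Start at k = 2, θ = 40.2: P(X<141) ≈ 0.865.
Too low — raise k to concentrate. Iterating converges to k ≈ 2.64.
Then θ = 40.2/(2.64−1) ≈ 24.5.

k ≈ 2.64, θ ≈ 24.5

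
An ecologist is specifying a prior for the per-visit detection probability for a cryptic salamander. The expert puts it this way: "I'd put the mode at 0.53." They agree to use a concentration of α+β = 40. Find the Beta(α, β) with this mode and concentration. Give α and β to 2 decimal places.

For α,β > 1 the Beta mode is (α−1)/(α+β−2). With α+β = 40, the mode is (α−1)/38.
Set (α−1)/38 = 0.53 → α = 1 + 0.53·38 = 21.14.
β = 40 − α = 18.86.

α = 21.14, β = 18.86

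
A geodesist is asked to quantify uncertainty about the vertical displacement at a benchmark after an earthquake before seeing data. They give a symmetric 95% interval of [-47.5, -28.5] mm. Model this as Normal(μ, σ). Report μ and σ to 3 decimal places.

μ = -38.000, σ = 4.847

A symmetric 95% interval runs μ ± z·σ with z = 1.96.
Half-width = 9.5, so σ = 9.5/1.96 = 4.847.
μ is the interval midpoint, -38.000.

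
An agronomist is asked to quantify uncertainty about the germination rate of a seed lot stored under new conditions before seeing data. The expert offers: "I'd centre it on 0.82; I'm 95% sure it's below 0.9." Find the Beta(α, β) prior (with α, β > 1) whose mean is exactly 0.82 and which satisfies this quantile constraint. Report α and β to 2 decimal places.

With mean 0.82 fixed, write α = 0.82s, β = 0.18s where s = α+β.
Need P(θ < 0.9) = 0.95 under Beta(0.82s, 0.18s). Normal approximation: (q−m)/√(m(1−m)/s) ≈ z_{0.95} = 1.64, so s ≈ 0.82·0.18·(1.64)²/(0.9−0.82)² = 62.4.
At s = 62.4: P(θ<0.9) ≈ 0.967. Adjusting to match 0.95 gives s ≈ 50.99.
So α = 0.82·50.99 ≈ 41.81, β = 0.18·50.99 ≈ 9.18.

α ≈ 41.81, β ≈ 9.18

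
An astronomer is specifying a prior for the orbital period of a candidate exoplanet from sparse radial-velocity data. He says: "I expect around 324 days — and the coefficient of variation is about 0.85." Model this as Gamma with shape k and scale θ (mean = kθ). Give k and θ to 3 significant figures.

For Gamma(k, scale θ): mean = kθ, variance = kθ², so CV = 1/√k.
CV = 0.85, hence k = 1/CV² = 1.38.
Then θ = mean/k = 324/1.38 = 234.

k ≈ 1.38, θ ≈ 234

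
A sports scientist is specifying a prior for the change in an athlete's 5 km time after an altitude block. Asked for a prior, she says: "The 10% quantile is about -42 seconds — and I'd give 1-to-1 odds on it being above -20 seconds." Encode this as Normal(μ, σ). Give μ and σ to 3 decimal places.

μ = -20.000, σ = 17.167

The p-quantile of Normal(μ,σ) is μ + z_p·σ, with z_{0.1} = -1.282 and z_{0.5} = 0.
Eliminate σ: μ = (z₂·x₁ − z₁·x₂)/(z₂ − z₁) = (0·-42 − (-1.282)·-20)/1.282 = -20.000.
Then σ = (x₂ − x₁)/(z₂ − z₁) = (-20 − -42)/1.282 = 17.167.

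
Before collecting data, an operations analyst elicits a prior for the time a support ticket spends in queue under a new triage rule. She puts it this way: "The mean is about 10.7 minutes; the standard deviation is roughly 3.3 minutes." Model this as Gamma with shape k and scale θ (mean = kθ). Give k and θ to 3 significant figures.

k ≈ 10.5, θ ≈ 1.02

For Gamma(k, scale θ): mean = kθ, variance = kθ², so CV = 1/√k.
CV = SD/mean = 3.3/10.7 = 0.3084, hence k = 1/CV² = 10.5.
Then θ = mean/k = 10.7/10.5 = 1.02.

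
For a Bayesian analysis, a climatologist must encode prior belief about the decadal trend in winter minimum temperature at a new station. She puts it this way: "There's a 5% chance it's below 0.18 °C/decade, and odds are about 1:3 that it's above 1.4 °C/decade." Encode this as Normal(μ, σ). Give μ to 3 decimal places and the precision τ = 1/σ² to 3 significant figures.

μ = 1.045, τ = 3.61

For Normal(μ,σ), the p-quantile is μ + z_p·σ. Here z_{0.05} = -1.645, z_{0.75} = 0.6745.
So 0.18 = μ − 1.645σ and 1.4 = μ + 0.6745σ.
Subtracting: σ = (1.4 − 0.18)/(0.6745 − (-1.645)) = 0.526.
Then μ = 0.18 − (-1.645)·0.526 = 1.045.
Precision τ = 1/σ² = 1/0.526² = 3.61.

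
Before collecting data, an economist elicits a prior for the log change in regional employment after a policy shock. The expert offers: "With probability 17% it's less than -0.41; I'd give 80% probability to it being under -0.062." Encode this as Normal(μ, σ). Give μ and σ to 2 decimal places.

For Normal(μ,σ), the p-quantile is μ + z_p·σ. Here z_{0.17} = -0.9542, z_{0.8} = 0.8416.
So -0.41 = μ − 0.9542σ and -0.062 = μ + 0.8416σ.
Subtracting: σ = (-0.062 − -0.41)/(0.8416 − (-0.9542)) = 0.19.
Then μ = -0.41 − (-0.9542)·0.19 = -0.23.

μ = -0.23, σ = 0.19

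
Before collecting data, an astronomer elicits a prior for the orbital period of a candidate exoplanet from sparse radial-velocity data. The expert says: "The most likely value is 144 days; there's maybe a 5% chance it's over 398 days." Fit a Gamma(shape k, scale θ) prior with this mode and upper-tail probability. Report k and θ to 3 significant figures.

Gamma(k,θ) with k>1 has mode (k−1)θ, so θ = 144/(k−1).
Need P(X < 398) = 0.95 with θ tied to k this way. Start at k = 2, θ = 144: P(X<398) ≈ 0.763.
Too low — raise k to concentrate. Iterating converges to k ≈ 3.59.
Then θ = 144/(3.59−1) ≈ 55.5.

k ≈ 3.59, θ ≈ 55.5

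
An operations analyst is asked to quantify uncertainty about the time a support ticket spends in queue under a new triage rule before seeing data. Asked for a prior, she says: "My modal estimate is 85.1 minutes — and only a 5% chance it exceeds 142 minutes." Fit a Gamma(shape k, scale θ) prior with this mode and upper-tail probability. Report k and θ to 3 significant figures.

k ≈ 11.7, θ ≈ 7.99

Gamma(k,θ) with k>1 has mode (k−1)θ, so θ = 85.1/(k−1).
Need P(X < 142) = 0.95 with θ tied to k this way. Start at k = 2, θ = 85.1: P(X<142) ≈ 0.497.
Too low — raise k to concentrate. Iterating converges to k ≈ 11.7.
Then θ = 85.1/(11.7−1) ≈ 7.99.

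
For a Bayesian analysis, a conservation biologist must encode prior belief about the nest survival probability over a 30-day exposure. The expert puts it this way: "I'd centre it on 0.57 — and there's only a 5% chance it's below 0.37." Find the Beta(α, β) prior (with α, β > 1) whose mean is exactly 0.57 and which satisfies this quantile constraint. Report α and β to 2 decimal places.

With mean 0.57 fixed, write α = 0.57s, β = 0.43s where s = α+β.
Need P(θ < 0.37) = 0.05 under Beta(0.57s, 0.43s). Normal approximation: (q−m)/√(m(1−m)/s) ≈ z_{0.05} = -1.64, so s ≈ 0.57·0.43·(-1.64)²/(0.37−0.57)² = 16.6.
At s = 16.6: P(θ<0.37) ≈ 0.050. Adjusting to match 0.05 gives s ≈ 16.51.
So α = 0.57·16.51 ≈ 9.41, β = 0.43·16.51 ≈ 7.10.

α ≈ 9.41, β ≈ 7.10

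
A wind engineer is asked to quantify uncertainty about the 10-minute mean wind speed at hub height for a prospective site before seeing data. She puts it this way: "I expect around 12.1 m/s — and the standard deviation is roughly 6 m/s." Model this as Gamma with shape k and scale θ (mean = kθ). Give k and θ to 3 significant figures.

k ≈ 4.07, θ ≈ 2.98

For Gamma(k, scale θ): mean = kθ, variance = kθ², so CV = 1/√k.
CV = SD/mean = 6/12.1 = 0.4959, hence k = 1/CV² = 4.07.
Then θ = mean/k = 12.1/4.07 = 2.98.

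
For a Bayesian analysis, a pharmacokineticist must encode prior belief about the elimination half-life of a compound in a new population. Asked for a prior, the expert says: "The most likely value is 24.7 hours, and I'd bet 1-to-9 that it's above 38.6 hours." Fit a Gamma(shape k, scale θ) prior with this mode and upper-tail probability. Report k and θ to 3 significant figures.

k ≈ 10.4, θ ≈ 2.63

Gamma(k,θ) with k>1 has mode (k−1)θ, so θ = 24.7/(k−1).
Need P(X < 38.6) = 0.9 with θ tied to k this way. Start at k = 2, θ = 24.7: P(X<38.6) ≈ 0.463.
Too low — raise k to concentrate. Iterating converges to k ≈ 10.4.
Then θ = 24.7/(10.4−1) ≈ 2.63.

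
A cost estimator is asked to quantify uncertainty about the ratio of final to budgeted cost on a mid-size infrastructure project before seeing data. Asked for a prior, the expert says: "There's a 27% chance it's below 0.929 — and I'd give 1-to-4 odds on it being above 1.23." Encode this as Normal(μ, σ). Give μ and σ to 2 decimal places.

The p-quantile of Normal(μ,σ) is μ + z_p·σ, with z_{0.27} = -0.6128 and z_{0.8} = 0.8416.
Eliminate σ: μ = (z₂·x₁ − z₁·x₂)/(z₂ − z₁) = (0.8416·0.929 − (-0.6128)·1.23)/1.454 = 1.06.
Then σ = (x₂ − x₁)/(z₂ − z₁) = (1.23 − 0.929)/1.454 = 0.21.

μ = 1.06, σ = 0.21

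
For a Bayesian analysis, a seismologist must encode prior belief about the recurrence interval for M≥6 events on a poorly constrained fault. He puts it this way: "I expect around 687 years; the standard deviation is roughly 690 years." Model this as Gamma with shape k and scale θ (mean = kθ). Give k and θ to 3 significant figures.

For Gamma(k, scale θ): mean = kθ, variance = kθ², so CV = 1/√k.
CV = SD/mean = 690/687 = 1.004, hence k = 1/CV² = 0.991.
Then θ = mean/k = 687/0.991 = 693.

k ≈ 0.991, θ ≈ 693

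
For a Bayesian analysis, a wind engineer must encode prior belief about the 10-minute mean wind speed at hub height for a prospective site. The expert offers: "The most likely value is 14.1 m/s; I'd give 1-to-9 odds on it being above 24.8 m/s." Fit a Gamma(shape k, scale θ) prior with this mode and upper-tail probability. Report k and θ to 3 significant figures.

k ≈ 6.96, θ ≈ 2.37

Gamma(k,θ) with k>1 has mode (k−1)θ, so θ = 14.1/(k−1).
Need P(X < 24.8) = 0.9 with θ tied to k this way. Start at k = 2, θ = 14.1: P(X<24.8) ≈ 0.525.
Too low — raise k to concentrate. Iterating converges to k ≈ 6.96.
Then θ = 14.1/(6.96−1) ≈ 2.37.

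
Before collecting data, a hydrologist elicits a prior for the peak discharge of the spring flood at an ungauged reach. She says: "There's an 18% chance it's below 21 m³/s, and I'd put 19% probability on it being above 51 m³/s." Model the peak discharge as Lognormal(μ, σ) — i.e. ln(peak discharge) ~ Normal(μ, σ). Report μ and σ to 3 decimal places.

μ ≈ 3.497, σ ≈ 0.495

If T ~ Lognormal(μ,σ) then ln T ~ Normal(μ,σ), so the p-quantile of ln T is μ + z_p·σ.
ln(21) = 3.045 and ln(51) = 3.932; z_{0.18} = -0.9154, z_{0.81} = 0.8779.
σ = (3.932 − 3.045)/(0.8779 − (-0.9154)) = 0.495.
μ = 3.045 − (-0.9154)·0.495 = 3.497.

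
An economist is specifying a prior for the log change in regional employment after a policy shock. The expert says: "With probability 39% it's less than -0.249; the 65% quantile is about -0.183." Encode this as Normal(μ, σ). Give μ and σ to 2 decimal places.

The p-quantile of Normal(μ,σ) is μ + z_p·σ, with z_{0.39} = -0.2793 and z_{0.65} = 0.3853.
Eliminate σ: μ = (z₂·x₁ − z₁·x₂)/(z₂ − z₁) = (0.3853·-0.249 − (-0.2793)·-0.183)/0.6646 = -0.22.
Then σ = (x₂ − x₁)/(z₂ − z₁) = (-0.183 − -0.249)/0.6646 = 0.10.

μ = -0.22, σ = 0.10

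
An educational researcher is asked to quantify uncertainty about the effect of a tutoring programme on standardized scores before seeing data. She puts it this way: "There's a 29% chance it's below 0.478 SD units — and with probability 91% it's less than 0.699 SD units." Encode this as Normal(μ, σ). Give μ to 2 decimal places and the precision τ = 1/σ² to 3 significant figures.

μ = 0.54, τ = 73.5

The p-quantile of Normal(μ,σ) is μ + z_p·σ, with z_{0.29} = -0.5534 and z_{0.91} = 1.341.
Eliminate σ: μ = (z₂·x₁ − z₁·x₂)/(z₂ − z₁) = (1.341·0.478 − (-0.5534)·0.699)/1.894 = 0.54.
Then σ = (x₂ − x₁)/(z₂ − z₁) = (0.699 − 0.478)/1.894 = 0.12.
Precision τ = 1/σ² = 1/0.1167² = 73.5.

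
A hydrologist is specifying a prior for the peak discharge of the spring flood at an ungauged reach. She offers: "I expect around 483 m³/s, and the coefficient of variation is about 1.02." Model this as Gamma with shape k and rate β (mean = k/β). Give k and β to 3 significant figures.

For Gamma(k, rate β): mean = k/β, variance = k/β², so CV = 1/√k.
CV = 1.02, hence k = 1/CV² = 0.961.
Then β = k/mean = 0.961/483 = 0.00199.

k ≈ 0.961, β ≈ 0.00199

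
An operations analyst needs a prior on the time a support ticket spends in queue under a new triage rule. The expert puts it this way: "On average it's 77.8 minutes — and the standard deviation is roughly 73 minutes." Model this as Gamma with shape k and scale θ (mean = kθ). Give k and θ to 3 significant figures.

For Gamma(k, scale θ): mean = kθ, variance = kθ², so CV = 1/√k.
CV = SD/mean = 73/77.8 = 0.9383, hence k = 1/CV² = 1.14.
Then θ = mean/k = 77.8/1.14 = 68.5.

k ≈ 1.14, θ ≈ 68.5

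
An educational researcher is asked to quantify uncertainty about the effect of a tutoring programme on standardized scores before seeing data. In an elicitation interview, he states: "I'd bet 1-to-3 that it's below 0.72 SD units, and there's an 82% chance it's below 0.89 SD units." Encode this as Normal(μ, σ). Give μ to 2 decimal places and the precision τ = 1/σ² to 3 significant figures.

For Normal(μ,σ), the p-quantile is μ + z_p·σ. Here z_{0.25} = -0.6745, z_{0.82} = 0.9154.
So 0.72 = μ − 0.6745σ and 0.89 = μ + 0.9154σ.
Subtracting: σ = (0.89 − 0.72)/(0.9154 − (-0.6745)) = 0.11.
Then μ = 0.72 − (-0.6745)·0.11 = 0.79.
Precision τ = 1/σ² = 1/0.1069² = 87.5.

μ = 0.79, τ = 87.5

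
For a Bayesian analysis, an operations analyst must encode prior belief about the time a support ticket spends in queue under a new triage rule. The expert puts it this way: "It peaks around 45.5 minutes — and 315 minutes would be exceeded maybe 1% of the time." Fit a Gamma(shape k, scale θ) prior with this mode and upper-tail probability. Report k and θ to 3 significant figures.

Gamma(k,θ) with k>1 has mode (k−1)θ, so θ = 45.5/(k−1).
Need P(X < 315) = 0.99 with θ tied to k this way. Start at k = 2, θ = 45.5: P(X<315) ≈ 0.992.
Too high — lower k to spread out. Iterating converges to k ≈ 1.94.
Then θ = 45.5/(1.94−1) ≈ 48.2.

k ≈ 1.94, θ ≈ 48.2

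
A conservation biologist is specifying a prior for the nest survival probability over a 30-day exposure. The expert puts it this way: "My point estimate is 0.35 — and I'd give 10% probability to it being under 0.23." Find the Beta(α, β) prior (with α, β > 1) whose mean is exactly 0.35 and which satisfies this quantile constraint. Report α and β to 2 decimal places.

α ≈ 8.51, β ≈ 15.81

With mean 0.35 fixed, write α = 0.35s, β = 0.65s where s = α+β.
Need P(θ < 0.23) = 0.1 under Beta(0.35s, 0.65s). Normal approximation: (q−m)/√(m(1−m)/s) ≈ z_{0.1} = -1.28, so s ≈ 0.35·0.65·(-1.28)²/(0.23−0.35)² = 25.9.
At s = 25.9: P(θ<0.23) ≈ 0.092. Adjusting to match 0.1 gives s ≈ 24.32.
So α = 0.35·24.32 ≈ 8.51, β = 0.65·24.32 ≈ 15.81.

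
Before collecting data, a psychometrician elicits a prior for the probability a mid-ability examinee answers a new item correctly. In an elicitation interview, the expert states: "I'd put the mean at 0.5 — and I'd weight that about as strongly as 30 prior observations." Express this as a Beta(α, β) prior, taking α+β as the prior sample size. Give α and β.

α = 15, β = 15

Under the effective-sample-size interpretation, Beta(α, β) has prior mean α/(α+β) and prior sample size α+β.
So α+β = 30 and α/(α+β) = 0.5, giving α = 0.5·30 = 15 and β = 30 − 15 = 15.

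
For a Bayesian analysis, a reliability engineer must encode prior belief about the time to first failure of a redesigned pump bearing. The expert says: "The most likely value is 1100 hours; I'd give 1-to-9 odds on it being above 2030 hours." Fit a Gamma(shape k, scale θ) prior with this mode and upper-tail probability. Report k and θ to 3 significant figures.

Gamma(k,θ) with k>1 has mode (k−1)θ, so θ = 1100/(k−1).
Need P(X < 2030) = 0.9 with θ tied to k this way. Start at k = 2, θ = 1100: P(X<2030) ≈ 0.551.
Too low — raise k to concentrate. Iterating converges to k ≈ 6.08.
Then θ = 1100/(6.08−1) ≈ 216.

k ≈ 6.08, θ ≈ 216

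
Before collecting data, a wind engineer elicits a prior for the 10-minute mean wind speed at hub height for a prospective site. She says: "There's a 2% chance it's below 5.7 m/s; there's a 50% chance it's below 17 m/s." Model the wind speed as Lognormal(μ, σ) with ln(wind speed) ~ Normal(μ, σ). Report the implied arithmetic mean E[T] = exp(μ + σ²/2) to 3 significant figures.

E[T] ≈ 19.6 m/s

If T ~ Lognormal(μ,σ) then ln T ~ Normal(μ,σ), so the p-quantile of ln T is μ + z_p·σ.
ln(5.7) = 1.74 and ln(17) = 2.833; z_{0.02} = -2.054, z_{0.5} = 0.
σ = (2.833 − 1.74)/(0 − (-2.054)) = 0.532.
μ = 1.74 − (-2.054)·0.532 = 2.833.
E[T] = exp(μ + σ²/2) = exp(2.833 + 0.1416) = 19.6 m/s.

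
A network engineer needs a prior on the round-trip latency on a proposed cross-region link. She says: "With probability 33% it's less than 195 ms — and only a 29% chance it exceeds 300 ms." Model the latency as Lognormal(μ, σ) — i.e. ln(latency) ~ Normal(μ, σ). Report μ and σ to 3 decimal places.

μ ≈ 5.464, σ ≈ 0.434

If T ~ Lognormal(μ,σ) then ln T ~ Normal(μ,σ), so the p-quantile of ln T is μ + z_p·σ.
ln(195) = 5.273 and ln(300) = 5.704; z_{0.33} = -0.4399, z_{0.71} = 0.5534.
σ = (5.704 − 5.273)/(0.5534 − (-0.4399)) = 0.434.
μ = 5.273 − (-0.4399)·0.434 = 5.464.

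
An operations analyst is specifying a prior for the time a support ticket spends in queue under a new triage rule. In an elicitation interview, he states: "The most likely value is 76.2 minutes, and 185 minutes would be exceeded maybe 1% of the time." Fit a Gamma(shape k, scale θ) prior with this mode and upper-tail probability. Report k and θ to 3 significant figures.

Gamma(k,θ) with k>1 has mode (k−1)θ, so θ = 76.2/(k−1).
Need P(X < 185) = 0.99 with θ tied to k this way. Start at k = 2, θ = 76.2: P(X<185) ≈ 0.698.
Too low — raise k to concentrate. Iterating converges to k ≈ 7.
Then θ = 76.2/(7−1) ≈ 12.7.

k ≈ 7, θ ≈ 12.7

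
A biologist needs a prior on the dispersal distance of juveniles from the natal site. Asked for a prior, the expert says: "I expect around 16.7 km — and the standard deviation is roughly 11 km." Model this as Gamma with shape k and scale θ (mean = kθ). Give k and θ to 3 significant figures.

For Gamma(k, scale θ): mean = kθ, variance = kθ², so CV = 1/√k.
CV = SD/mean = 11/16.7 = 0.6587, hence k = 1/CV² = 2.3.
Then θ = mean/k = 16.7/2.3 = 7.25.

k ≈ 2.3, θ ≈ 7.25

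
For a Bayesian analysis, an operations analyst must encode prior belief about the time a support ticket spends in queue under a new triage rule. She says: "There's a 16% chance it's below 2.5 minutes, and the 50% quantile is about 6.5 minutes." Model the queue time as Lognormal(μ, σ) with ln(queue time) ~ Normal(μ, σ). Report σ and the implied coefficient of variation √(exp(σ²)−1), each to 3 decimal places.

σ ≈ 0.961, CV ≈ 1.232

If T ~ Lognormal(μ,σ) then ln T ~ Normal(μ,σ), so the p-quantile of ln T is μ + z_p·σ.
ln(2.5) = 0.9163 and ln(6.5) = 1.872; z_{0.16} = -0.9945, z_{0.5} = 0.
σ = (1.872 − 0.9163)/(0 − (-0.9945)) = 0.961.
μ = 0.9163 − (-0.9945)·0.961 = 1.872.
CV = √(exp(σ²)−1) = √(exp(0.9232)−1) = 1.232.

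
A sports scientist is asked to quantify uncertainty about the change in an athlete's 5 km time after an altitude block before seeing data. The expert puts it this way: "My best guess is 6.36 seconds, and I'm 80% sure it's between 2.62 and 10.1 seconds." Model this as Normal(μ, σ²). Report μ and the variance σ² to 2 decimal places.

A symmetric 80% interval runs μ ± z·σ with z = 1.282.
Half-width = 3.74, so σ = 3.74/1.282 = 2.918 and σ² = 8.52.
μ is the stated best guess, 6.36.

μ = 6.36, σ² = 8.52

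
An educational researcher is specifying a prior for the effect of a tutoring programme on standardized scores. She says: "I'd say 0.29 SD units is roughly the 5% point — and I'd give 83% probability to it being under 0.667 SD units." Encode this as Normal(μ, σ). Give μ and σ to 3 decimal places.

μ = 0.529, σ = 0.145

For Normal(μ,σ), the p-quantile is μ + z_p·σ. Here z_{0.05} = -1.645, z_{0.83} = 0.9542.
So 0.29 = μ − 1.645σ and 0.667 = μ + 0.9542σ.
Subtracting: σ = (0.667 − 0.29)/(0.9542 − (-1.645)) = 0.145.
Then μ = 0.29 − (-1.645)·0.145 = 0.529.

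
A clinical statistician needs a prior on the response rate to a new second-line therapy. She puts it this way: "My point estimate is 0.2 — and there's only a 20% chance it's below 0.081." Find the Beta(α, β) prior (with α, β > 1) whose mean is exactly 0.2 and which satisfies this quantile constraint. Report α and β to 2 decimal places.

With mean 0.2 fixed, write α = 0.2s, β = 0.8s where s = α+β.
Need P(θ < 0.081) = 0.2 under Beta(0.2s, 0.8s). Normal approximation: (q−m)/√(m(1−m)/s) ≈ z_{0.2} = -0.842, so s ≈ 0.2·0.8·(-0.842)²/(0.081−0.2)² = 8.0.
At s = 8.0: P(θ<0.081) ≈ 0.200. Adjusting to match 0.2 gives s ≈ 8.01.
So α = 0.2·8.01 ≈ 1.60, β = 0.8·8.01 ≈ 6.41.

α ≈ 1.60, β ≈ 6.41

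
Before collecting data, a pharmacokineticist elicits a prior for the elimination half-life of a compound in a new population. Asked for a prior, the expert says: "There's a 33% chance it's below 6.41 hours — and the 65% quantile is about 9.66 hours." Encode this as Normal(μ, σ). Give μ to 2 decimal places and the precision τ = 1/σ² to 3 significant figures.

For Normal(μ,σ), the p-quantile is μ + z_p·σ. Here z_{0.33} = -0.4399, z_{0.65} = 0.3853.
So 6.41 = μ − 0.4399σ and 9.66 = μ + 0.3853σ.
Subtracting: σ = (9.66 − 6.41)/(0.3853 − (-0.4399)) = 3.94.
Then μ = 6.41 − (-0.4399)·3.94 = 8.14.
Precision τ = 1/σ² = 1/3.938² = 0.0645.

μ = 8.14, τ = 0.0645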